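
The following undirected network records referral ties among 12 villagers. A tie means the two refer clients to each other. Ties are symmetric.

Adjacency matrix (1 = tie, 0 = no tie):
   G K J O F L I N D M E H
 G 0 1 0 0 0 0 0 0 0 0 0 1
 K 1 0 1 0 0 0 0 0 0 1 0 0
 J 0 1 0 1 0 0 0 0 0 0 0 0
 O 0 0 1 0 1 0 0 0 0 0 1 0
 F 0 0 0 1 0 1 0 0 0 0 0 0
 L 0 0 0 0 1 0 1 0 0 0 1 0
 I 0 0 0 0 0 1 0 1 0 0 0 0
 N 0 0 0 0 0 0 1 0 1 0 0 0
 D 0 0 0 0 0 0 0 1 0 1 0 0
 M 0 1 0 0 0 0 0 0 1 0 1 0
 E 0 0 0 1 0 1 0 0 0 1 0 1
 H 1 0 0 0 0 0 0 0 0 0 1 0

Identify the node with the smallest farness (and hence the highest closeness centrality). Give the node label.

Farness (sum of distances to all others) for each node — D:27, E:19, F:28, G:29, H:26, I:29, J:27, K:24, L:23, M:21, N:31, O:24.
The smallest farness is 19, for E, so E has the highest closeness.

E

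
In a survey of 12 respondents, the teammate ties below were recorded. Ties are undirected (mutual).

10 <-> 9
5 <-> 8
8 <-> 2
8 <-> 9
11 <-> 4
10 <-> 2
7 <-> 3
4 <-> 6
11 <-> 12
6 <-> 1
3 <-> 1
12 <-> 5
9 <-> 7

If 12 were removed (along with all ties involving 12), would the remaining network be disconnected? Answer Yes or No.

No

Even without 12, every remaining node can still reach every other (the residual graph is connected), so 12 is not a cut vertex.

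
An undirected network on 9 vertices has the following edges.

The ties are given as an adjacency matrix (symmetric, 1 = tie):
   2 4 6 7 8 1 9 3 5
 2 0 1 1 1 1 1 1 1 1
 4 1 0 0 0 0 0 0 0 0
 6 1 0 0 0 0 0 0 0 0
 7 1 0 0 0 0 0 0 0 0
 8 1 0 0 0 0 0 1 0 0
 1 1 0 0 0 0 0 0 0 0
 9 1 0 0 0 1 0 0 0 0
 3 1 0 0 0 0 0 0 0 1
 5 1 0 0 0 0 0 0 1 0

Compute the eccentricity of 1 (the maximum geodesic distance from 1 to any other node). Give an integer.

Distances from 1: 2:1, 3:2, 4:2, 5:2, 6:2, 7:2, 8:2, 9:2.
The largest is 2 (to 4, 6, 7, 8, 9, 3, and 5), so the eccentricity of 1 is 2.

2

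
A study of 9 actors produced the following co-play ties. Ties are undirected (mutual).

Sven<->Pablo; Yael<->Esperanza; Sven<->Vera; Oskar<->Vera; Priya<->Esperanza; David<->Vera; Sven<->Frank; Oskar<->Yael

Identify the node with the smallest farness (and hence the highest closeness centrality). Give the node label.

Vera

Farness (sum of distances to all others) for each node — David:23, Esperanza:25, Frank:26, Oskar:17, Pablo:26, Priya:32, Sven:19, Vera:16, Yael:20.
The smallest farness is 16, for Vera, so Vera has the highest closeness.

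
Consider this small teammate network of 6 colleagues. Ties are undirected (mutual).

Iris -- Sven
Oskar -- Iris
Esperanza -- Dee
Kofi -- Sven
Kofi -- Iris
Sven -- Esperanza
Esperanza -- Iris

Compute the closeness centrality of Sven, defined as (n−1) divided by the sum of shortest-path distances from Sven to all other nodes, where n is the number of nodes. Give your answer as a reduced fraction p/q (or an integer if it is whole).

5/7

Distances from Sven: Dee:2, Esperanza:1, Iris:1, Kofi:1, Oskar:2. Sum = 7.
n = 6, so closeness = 5/7.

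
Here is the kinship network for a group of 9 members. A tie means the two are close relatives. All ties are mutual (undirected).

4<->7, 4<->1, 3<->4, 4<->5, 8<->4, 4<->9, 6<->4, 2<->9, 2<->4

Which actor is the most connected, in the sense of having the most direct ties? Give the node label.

4

Degrees — 1:1, 2:2, 3:1, 4:8, 5:1, 6:1, 7:1, 8:1, 9:2.
The maximum is 8, attained only by 4.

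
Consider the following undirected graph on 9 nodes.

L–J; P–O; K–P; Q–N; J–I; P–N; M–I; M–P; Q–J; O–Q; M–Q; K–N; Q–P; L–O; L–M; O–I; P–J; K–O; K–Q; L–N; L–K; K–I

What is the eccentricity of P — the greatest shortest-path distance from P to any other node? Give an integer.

2

Distances from P: I:2, J:1, K:1, L:2, M:1, N:1, O:1, Q:1.
The largest is 2 (to I and L), so the eccentricity of P is 2.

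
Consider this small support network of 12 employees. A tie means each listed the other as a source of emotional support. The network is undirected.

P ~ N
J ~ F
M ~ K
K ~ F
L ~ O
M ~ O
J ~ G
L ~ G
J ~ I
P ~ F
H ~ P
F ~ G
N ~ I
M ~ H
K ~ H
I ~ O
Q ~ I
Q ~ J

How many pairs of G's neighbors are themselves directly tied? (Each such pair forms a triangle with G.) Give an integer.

1

G's neighbors: F, J, and L.
Neighbor pairs that are themselves tied: G–F–J. Each forms one triangle with G, for 1 in total.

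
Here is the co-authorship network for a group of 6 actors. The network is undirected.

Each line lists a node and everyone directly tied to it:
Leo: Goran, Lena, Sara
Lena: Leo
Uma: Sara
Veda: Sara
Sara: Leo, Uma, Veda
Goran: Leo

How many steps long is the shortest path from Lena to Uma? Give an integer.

One shortest route is Lena – Leo – Sara – Uma, which uses 3 edges, and at distance 2 from Lena we only reach {Goran, Sara}, which does not include Uma. So d(Lena,Uma) = 3.

3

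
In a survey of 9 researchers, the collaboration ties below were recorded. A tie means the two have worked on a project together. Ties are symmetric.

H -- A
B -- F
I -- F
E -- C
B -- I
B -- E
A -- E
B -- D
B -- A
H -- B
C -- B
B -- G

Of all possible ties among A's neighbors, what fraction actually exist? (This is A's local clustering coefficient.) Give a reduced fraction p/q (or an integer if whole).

A's neighbors: B, E, and H (k = 3).
Possible neighbor pairs: C(3,2) = 3. Edges among them: B–E, B–H → e = 2.
Clustering(A) = 2/3.

2/3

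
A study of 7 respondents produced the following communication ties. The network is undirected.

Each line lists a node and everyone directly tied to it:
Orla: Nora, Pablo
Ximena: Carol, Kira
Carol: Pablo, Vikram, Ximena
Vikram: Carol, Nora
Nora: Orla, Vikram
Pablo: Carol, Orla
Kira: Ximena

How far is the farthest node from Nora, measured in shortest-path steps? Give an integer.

4

Distances from Nora: Carol:2, Kira:4, Orla:1, Pablo:2, Vikram:1, Ximena:3.
The largest is 4 (to Kira), so the eccentricity of Nora is 4.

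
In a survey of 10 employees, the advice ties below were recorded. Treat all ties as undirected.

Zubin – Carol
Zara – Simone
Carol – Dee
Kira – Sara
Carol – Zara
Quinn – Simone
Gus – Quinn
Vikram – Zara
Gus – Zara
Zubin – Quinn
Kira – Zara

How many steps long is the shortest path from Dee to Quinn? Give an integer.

3

One shortest route is Dee – Carol – Zubin – Quinn, which uses 3 edges, and at distance 2 from Dee we only reach {Zara, Zubin}, which does not include Quinn. So d(Dee,Quinn) = 3.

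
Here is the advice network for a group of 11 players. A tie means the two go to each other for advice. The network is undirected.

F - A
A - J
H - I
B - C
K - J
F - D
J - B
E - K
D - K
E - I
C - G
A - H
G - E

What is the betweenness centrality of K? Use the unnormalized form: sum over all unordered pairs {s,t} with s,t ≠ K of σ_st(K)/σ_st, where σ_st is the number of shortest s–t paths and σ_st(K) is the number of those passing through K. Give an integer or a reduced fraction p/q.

35/3

Pairs whose geodesics pass through K — D–I: 1; D–E: 1; D–G: 1; D–C: 2/2; D–B: 1; D–J: 1; F–E: 1; F–G: 1; A–E: 1/2; A–G: 1/3; I–B: 1/3; I–J: 1/2; E–B: 1/2; E–J: 1 … (+1 more pairs).
All other pairs contribute 0.
Summing the contributions gives betweenness(K) = 35/3.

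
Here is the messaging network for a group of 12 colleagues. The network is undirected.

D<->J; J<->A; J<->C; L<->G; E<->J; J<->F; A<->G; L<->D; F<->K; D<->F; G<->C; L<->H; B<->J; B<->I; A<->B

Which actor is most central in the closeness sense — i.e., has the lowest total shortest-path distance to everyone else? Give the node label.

Farness (sum of distances to all others) for each node — A:21, B:23, C:23, D:20, E:27, F:22, G:24, H:34, I:33, J:17, K:32, L:24.
The smallest farness is 17, for J, so J has the highest closeness.

J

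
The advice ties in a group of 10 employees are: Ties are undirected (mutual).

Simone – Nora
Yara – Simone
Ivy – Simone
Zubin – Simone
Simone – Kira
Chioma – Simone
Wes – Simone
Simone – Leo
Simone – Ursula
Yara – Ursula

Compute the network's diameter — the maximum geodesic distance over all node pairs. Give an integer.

Eccentricity of each node (its greatest distance to any other): Chioma:2, Ivy:2, Kira:2, Leo:2, Nora:2, Simone:1, Ursula:2, Wes:2, Yara:2, Zubin:2.
The maximum eccentricity is 2, realized for instance by the pair Yara–Ivy via Yara – Simone – Ivy. So the diameter is 2.

2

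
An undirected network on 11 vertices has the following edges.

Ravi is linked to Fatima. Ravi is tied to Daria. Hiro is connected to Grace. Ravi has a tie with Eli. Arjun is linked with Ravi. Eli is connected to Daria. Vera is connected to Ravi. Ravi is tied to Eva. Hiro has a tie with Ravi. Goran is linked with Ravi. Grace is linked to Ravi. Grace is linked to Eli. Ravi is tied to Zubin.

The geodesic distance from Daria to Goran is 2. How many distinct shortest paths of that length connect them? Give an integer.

1

The shortest distance is 2, and the only length-2 path is Daria–Ravi–Goran. So there is exactly 1 shortest path.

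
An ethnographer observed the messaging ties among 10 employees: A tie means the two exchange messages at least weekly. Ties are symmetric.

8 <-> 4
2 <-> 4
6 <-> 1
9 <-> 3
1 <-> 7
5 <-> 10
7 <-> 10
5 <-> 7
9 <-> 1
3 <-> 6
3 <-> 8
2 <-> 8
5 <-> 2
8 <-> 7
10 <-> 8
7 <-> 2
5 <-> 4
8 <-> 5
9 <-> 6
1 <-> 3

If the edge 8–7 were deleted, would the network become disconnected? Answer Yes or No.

Even without that edge, 8 still reaches 7 via 8 – 5 – 7, so the network stays connected. Not a bridge.

No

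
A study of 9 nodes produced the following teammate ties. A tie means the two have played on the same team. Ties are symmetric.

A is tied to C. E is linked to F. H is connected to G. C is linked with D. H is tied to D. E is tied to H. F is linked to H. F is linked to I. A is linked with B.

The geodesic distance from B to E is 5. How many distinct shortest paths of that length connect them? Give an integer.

The shortest distance is 5, and the only length-5 path is B–A–C–D–H–E. So there is exactly 1 shortest path.

1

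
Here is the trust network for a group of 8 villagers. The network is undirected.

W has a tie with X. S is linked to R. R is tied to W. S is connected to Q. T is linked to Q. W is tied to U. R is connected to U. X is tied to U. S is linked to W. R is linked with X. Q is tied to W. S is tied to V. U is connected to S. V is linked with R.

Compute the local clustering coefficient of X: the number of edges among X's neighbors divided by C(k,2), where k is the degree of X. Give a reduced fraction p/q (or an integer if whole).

X's neighbors: R, U, and W (k = 3).
Possible neighbor pairs: C(3,2) = 3. Edges among them: R–U, R–W, U–W → e = 3.
Clustering(X) = 3/3 = 1.

1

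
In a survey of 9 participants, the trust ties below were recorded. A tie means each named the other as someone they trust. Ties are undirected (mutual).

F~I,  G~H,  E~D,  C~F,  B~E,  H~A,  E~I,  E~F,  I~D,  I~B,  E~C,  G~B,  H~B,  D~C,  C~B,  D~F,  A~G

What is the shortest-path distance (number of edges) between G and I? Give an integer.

One shortest route is G – B – I, which uses 2 edges, and G and I are not directly tied, so nothing shorter exists. So d(G,I) = 2.

2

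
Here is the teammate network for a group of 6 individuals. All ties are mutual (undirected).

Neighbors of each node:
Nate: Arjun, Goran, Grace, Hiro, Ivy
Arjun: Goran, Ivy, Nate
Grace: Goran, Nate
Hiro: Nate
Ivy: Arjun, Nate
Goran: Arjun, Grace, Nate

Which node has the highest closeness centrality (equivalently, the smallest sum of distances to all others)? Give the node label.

Nate

Farness (sum of distances to all others) for each node — Arjun:7, Goran:7, Grace:8, Hiro:9, Ivy:8, Nate:5.
The smallest farness is 5, for Nate, so Nate has the highest closeness.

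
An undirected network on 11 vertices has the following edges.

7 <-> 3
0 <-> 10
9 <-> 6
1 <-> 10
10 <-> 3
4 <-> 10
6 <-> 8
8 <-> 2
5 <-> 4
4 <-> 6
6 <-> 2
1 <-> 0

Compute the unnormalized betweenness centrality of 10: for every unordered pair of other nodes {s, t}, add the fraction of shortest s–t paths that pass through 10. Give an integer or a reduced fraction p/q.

Pairs whose geodesics pass through 10 — 9–7: 1; 9–1: 1; 9–3: 1; 9–0: 1; 5–7: 1; 5–1: 1; 5–3: 1; 5–0: 1; 6–7: 1; 6–1: 1; 6–3: 1; 6–0: 1; 7–4: 1; 7–2: 1 … (+14 more pairs).
All other pairs contribute 0.
Summing the contributions gives betweenness(10) = 28.

28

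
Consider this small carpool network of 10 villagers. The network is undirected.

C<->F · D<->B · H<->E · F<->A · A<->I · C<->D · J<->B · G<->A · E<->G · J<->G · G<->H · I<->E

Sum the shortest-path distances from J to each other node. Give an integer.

19

Distances from J: A:2, B:1, C:3, D:2, E:2, F:3, G:1, H:2, I:3.
Sum = 2 + 1 + 3 + 2 + 2 + 3 + 1 + 2 + 3 = 19.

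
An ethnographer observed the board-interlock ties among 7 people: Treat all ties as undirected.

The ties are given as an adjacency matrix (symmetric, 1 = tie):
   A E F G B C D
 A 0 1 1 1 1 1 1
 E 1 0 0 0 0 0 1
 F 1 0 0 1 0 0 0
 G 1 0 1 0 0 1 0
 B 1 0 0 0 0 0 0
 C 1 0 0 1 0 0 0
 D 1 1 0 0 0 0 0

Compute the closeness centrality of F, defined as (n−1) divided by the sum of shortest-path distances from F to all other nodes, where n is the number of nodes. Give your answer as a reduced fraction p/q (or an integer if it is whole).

Distances from F: A:1, B:2, C:2, D:2, E:2, G:1. Sum = 10.
n = 7, so closeness = 6/10 = 3/5.

3/5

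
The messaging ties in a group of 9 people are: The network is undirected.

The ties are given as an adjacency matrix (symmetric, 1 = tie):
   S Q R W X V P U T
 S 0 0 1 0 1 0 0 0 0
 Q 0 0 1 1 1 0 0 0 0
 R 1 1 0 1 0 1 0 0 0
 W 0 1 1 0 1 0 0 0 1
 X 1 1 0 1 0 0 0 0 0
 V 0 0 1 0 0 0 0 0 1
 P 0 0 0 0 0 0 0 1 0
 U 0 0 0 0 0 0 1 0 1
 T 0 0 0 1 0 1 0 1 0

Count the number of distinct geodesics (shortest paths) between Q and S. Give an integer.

2

The shortest distance is 2. The length-2 paths are: Q–R–S; Q–X–S.
That gives 2 distinct shortest paths.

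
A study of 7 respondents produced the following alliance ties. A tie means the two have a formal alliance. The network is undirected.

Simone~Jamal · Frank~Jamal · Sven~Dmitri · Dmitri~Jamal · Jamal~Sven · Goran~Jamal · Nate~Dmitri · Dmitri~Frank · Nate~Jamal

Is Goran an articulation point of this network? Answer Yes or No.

Even without Goran, every remaining node can still reach every other (the residual graph is connected), so Goran is not a cut vertex.

No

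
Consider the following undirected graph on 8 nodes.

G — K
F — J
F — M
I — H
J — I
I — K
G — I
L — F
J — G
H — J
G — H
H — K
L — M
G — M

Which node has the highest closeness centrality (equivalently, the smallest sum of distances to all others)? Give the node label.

Farness (sum of distances to all others) for each node — F:12, G:9, H:11, I:11, J:10, K:13, L:15, M:11.
The smallest farness is 9, for G, so G has the highest closeness.

G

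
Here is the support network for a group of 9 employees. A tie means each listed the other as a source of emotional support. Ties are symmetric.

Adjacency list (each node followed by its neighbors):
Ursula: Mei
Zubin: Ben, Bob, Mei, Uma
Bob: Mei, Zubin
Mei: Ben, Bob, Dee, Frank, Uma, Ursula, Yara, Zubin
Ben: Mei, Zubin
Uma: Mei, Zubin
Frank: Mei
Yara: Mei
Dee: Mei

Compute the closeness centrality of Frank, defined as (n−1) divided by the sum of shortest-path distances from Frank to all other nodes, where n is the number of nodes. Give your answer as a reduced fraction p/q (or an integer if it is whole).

8/15

Distances from Frank: Ben:2, Bob:2, Dee:2, Mei:1, Uma:2, Ursula:2, Yara:2, Zubin:2. Sum = 15.
n = 9, so closeness = 8/15.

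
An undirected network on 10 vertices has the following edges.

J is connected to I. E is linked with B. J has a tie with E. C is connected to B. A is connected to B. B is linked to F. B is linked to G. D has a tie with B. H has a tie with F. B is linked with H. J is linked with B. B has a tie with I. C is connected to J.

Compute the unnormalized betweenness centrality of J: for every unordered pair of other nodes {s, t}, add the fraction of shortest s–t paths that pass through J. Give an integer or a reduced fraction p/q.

3/2

Pairs whose geodesics pass through J — E–C: 1/2; E–I: 1/2; C–I: 1/2.
All other pairs contribute 0.
Summing the contributions gives betweenness(J) = 3/2.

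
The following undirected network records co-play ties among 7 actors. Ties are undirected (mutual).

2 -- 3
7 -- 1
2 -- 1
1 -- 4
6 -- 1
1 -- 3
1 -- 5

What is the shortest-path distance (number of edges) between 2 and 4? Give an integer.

2

One shortest route is 2 – 1 – 4, which uses 2 edges, and 2 and 4 are not directly tied, so nothing shorter exists. So d(2,4) = 2.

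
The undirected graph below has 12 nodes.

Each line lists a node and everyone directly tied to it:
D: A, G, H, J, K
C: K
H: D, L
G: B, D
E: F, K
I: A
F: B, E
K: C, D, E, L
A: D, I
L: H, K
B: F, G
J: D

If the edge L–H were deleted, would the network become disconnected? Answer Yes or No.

No

Even without that edge, L still reaches H via L – K – D – H, so the network stays connected. Not a bridge.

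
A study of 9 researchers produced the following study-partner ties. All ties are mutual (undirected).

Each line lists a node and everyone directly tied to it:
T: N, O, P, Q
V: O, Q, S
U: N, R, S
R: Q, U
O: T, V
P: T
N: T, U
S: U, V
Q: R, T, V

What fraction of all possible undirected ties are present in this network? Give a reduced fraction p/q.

There are 11 edges and 9 nodes, so the maximum possible is C(9,2) = 36.
Density = 11/36.

11/36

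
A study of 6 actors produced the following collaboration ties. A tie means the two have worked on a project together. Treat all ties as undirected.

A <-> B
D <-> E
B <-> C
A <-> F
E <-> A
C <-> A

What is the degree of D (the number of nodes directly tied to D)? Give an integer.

1

D is directly tied to E. That is 1 neighbor, so the degree of D is 1.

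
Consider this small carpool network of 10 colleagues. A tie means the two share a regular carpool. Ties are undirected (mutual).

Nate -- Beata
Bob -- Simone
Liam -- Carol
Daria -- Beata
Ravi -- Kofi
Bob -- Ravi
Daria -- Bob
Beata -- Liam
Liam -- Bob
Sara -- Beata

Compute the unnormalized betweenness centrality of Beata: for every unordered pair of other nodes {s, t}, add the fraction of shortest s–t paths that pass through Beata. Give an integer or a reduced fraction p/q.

16

Pairs whose geodesics pass through Beata — Ravi–Sara: 2/2; Ravi–Nate: 2/2; Simone–Sara: 2/2; Simone–Nate: 2/2; Liam–Sara: 1; Liam–Daria: 1/2; Liam–Nate: 1; Sara–Carol: 1; Sara–Bob: 2/2; Sara–Kofi: 2/2; Sara–Daria: 1; Sara–Nate: 1; Carol–Daria: 1/2; Carol–Nate: 1 … (+3 more pairs).
All other pairs contribute 0.
Summing the contributions gives betweenness(Beata) = 16.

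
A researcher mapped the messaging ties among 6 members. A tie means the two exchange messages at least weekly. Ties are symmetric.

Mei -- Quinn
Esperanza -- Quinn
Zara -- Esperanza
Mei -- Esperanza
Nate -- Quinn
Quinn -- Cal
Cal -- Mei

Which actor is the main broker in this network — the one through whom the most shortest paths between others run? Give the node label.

Quinn

Unnormalized betweenness of each node: Cal:0, Esperanza:4, Mei:1, Nate:0, Quinn:5, Zara:0.
Quinn has the largest value, 5, making it the main broker — the node through which the most shortest paths run.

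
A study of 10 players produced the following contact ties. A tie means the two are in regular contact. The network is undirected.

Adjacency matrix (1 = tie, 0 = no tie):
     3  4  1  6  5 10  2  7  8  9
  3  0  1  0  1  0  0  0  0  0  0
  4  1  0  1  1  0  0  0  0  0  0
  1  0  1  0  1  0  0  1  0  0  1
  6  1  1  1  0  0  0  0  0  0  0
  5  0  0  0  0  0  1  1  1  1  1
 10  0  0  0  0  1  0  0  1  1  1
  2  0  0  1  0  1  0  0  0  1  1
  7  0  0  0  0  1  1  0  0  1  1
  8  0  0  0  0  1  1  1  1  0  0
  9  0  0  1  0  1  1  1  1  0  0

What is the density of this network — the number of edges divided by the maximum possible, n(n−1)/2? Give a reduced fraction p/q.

19/45

There are 19 edges and 10 nodes, so the maximum possible is C(10,2) = 45.
Density = 19/45.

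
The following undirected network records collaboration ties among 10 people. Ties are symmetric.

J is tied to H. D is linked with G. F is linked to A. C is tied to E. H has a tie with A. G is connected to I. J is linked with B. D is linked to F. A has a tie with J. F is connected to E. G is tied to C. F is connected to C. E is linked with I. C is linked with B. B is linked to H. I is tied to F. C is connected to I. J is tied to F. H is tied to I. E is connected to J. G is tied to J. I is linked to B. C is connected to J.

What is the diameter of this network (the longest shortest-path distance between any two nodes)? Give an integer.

Eccentricity of each node (its greatest distance to any other): A:2, B:3, C:2, D:3, E:2, F:2, G:2, H:3, I:2, J:2.
The maximum eccentricity is 3, realized for instance by the pair B–D via B – C – F – D. So the diameter is 3.

3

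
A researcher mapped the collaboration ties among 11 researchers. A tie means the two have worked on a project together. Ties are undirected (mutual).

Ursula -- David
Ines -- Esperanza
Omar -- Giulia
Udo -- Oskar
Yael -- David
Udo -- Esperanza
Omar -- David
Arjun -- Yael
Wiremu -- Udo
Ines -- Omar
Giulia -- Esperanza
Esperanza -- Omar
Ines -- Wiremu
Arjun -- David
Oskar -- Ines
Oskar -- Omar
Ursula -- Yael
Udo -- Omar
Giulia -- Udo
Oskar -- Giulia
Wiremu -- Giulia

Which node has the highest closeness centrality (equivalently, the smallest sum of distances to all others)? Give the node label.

Farness (sum of distances to all others) for each node — Arjun:25, David:17, Esperanza:19, Giulia:18, Ines:19, Omar:14, Oskar:19, Udo:18, Ursula:25, Wiremu:24, Yael:24.
The smallest farness is 14, for Omar, so Omar has the highest closeness.

Omar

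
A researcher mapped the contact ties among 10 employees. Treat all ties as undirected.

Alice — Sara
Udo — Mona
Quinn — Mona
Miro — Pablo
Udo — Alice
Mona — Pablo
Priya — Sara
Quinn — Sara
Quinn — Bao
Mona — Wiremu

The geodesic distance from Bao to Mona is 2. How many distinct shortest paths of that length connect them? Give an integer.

1

The shortest distance is 2, and the only length-2 path is Bao–Quinn–Mona. So there is exactly 1 shortest path.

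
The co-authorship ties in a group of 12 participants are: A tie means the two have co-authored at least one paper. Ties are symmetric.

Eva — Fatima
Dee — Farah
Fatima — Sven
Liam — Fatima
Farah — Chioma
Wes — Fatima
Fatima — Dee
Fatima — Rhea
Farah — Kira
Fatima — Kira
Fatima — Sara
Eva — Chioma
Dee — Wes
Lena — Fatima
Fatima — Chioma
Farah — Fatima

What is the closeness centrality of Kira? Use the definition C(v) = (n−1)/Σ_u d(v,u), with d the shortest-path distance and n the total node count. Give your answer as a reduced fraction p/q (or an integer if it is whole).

11/20

Distances from Kira: Chioma:2, Dee:2, Eva:2, Farah:1, Fatima:1, Lena:2, Liam:2, Rhea:2, Sara:2, Sven:2, Wes:2. Sum = 20.
n = 12, so closeness = 11/20.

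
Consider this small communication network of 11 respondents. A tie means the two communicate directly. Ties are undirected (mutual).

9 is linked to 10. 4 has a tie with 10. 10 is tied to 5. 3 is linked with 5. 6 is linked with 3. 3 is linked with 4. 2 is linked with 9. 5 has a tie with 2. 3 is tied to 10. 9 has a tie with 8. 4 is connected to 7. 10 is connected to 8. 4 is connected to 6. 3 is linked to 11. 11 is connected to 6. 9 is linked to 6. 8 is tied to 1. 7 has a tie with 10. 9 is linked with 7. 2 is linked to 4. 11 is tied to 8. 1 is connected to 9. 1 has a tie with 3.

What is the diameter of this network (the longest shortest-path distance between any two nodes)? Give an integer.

Eccentricity of each node (its greatest distance to any other): 1:2, 2:3, 3:2, 4:2, 5:2, 6:2, 7:3, 8:2, 9:2, 10:2, 11:3.
The maximum eccentricity is 3, realized for instance by the pair 2–11 via 2 – 9 – 6 – 11. So the diameter is 3.

3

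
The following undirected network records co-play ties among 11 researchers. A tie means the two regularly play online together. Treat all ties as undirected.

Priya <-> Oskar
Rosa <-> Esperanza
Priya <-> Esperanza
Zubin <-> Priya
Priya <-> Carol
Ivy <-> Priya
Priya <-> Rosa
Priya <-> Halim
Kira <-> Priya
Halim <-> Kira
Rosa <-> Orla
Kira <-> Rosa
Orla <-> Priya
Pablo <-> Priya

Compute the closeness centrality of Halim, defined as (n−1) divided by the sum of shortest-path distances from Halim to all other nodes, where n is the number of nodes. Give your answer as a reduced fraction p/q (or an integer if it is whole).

5/9

Distances from Halim: Carol:2, Esperanza:2, Ivy:2, Kira:1, Orla:2, Oskar:2, Pablo:2, Priya:1, Rosa:2, Zubin:2. Sum = 18.
n = 11, so closeness = 10/18 = 5/9.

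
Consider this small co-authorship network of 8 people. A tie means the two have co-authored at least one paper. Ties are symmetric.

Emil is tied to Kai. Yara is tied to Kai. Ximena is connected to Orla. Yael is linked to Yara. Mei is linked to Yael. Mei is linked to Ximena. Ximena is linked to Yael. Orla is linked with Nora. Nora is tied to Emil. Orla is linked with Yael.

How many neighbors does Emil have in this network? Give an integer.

2

Emil is directly tied to Kai and Nora. That is 2 neighbors, so the degree of Emil is 2.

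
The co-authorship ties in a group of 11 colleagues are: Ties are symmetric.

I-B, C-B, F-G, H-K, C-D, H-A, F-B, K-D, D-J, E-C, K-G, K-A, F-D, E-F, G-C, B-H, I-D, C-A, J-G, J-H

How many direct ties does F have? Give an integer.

F is directly tied to B, D, E, and G. That is 4 neighbors, so the degree of F is 4.

4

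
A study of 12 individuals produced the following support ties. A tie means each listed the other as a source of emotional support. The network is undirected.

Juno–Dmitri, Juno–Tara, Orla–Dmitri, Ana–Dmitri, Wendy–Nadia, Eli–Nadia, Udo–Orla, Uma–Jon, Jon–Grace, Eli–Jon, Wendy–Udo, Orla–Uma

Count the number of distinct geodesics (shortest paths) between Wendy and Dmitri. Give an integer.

1

The shortest distance is 3, and the only length-3 path is Wendy–Udo–Orla–Dmitri. So there is exactly 1 shortest path.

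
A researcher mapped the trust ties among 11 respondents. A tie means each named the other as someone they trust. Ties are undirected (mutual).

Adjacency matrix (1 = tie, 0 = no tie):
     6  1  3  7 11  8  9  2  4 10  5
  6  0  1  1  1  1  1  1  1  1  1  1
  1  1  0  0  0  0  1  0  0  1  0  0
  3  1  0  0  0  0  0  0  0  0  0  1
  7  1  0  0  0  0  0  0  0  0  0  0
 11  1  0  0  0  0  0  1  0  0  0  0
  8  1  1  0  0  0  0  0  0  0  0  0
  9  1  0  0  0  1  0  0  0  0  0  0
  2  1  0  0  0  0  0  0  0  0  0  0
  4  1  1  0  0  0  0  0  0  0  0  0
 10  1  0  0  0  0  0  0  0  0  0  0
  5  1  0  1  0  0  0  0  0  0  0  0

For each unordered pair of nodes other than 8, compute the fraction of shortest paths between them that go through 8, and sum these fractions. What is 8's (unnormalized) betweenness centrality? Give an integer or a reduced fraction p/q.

No shortest path between any pair of other nodes passes through 8.
Summing the contributions gives betweenness(8) = 0.

0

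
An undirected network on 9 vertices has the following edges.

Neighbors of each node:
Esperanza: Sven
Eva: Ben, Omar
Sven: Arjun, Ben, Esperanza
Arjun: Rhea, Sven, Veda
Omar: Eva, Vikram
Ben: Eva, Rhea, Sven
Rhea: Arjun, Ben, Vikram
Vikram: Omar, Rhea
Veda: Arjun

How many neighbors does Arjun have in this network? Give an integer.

3

Arjun is directly tied to Rhea, Sven, and Veda. That is 3 neighbors, so the degree of Arjun is 3.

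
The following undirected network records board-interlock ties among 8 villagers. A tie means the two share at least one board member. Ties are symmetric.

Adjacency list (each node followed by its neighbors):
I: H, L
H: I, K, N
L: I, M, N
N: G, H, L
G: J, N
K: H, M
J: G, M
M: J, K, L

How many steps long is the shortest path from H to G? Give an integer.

2

One shortest route is H – N – G, which uses 2 edges, and H and G are not directly tied, so nothing shorter exists. So d(H,G) = 2.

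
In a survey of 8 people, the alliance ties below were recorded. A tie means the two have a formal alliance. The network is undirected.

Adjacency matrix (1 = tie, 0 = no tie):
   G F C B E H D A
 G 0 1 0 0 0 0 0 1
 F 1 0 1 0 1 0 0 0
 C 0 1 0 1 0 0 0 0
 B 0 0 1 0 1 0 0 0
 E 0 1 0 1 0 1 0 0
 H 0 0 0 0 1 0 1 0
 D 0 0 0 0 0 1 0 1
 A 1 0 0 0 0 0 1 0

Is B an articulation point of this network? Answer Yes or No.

No

Even without B, every remaining node can still reach every other (the residual graph is connected), so B is not a cut vertex.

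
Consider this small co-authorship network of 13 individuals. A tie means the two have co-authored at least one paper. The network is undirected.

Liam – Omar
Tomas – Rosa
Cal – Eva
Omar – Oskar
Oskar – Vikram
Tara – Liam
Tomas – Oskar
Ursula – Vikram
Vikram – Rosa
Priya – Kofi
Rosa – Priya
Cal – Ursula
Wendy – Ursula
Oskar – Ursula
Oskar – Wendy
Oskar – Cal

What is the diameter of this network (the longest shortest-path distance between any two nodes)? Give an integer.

7

Eccentricity of each node (its greatest distance to any other): Cal:5, Eva:6, Kofi:7, Liam:6, Omar:5, Oskar:4, Priya:6, Rosa:5, Tara:7, Tomas:4, Ursula:4, Vikram:4, Wendy:5.
The maximum eccentricity is 7, realized for instance by the pair Kofi–Tara via Kofi – Priya – Rosa – Vikram – Oskar – Omar – Liam – Tara. So the diameter is 7.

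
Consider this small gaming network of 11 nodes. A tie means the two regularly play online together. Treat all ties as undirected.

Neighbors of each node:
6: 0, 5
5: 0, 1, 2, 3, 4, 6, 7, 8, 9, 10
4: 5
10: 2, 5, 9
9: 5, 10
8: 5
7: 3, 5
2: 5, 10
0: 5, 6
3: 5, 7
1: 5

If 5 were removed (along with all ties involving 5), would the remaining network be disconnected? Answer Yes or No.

Yes

Removing 5 leaves {2, 9, and 10} with no path to {8}, so the network splits into 6 components. 5 is a cut vertex.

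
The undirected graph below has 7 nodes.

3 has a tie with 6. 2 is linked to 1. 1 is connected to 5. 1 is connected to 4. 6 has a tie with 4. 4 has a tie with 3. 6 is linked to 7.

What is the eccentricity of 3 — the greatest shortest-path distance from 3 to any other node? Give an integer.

Distances from 3: 1:2, 2:3, 4:1, 5:3, 6:1, 7:2.
The largest is 3 (to 2 and 5), so the eccentricity of 3 is 3.

3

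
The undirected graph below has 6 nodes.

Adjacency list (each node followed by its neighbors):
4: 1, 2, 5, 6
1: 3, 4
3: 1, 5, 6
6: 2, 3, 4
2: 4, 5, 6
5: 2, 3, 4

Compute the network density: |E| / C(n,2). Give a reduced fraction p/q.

There are 9 edges and 6 nodes, so the maximum possible is C(6,2) = 15.
Density = 9/15 = 3/5.

3/5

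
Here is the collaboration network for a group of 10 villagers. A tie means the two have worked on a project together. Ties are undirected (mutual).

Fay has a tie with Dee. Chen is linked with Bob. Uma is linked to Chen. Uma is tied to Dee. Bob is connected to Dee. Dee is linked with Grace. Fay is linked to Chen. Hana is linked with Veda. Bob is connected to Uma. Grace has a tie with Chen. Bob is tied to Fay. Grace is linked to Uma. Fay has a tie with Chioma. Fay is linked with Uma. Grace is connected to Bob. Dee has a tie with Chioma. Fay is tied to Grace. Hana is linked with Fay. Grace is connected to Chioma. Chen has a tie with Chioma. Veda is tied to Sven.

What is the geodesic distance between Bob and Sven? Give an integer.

One shortest route is Bob – Fay – Hana – Veda – Sven, which uses 4 edges, and at distance 3 from Bob we only reach {Veda}, which does not include Sven. So d(Bob,Sven) = 4.

4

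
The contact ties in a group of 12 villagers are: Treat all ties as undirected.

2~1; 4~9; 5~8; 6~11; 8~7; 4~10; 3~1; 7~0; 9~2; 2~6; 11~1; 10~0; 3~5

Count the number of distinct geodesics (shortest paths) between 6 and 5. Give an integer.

2

The shortest distance is 4. The length-4 paths are: 6–2–1–3–5; 6–11–1–3–5.
That gives 2 distinct shortest paths.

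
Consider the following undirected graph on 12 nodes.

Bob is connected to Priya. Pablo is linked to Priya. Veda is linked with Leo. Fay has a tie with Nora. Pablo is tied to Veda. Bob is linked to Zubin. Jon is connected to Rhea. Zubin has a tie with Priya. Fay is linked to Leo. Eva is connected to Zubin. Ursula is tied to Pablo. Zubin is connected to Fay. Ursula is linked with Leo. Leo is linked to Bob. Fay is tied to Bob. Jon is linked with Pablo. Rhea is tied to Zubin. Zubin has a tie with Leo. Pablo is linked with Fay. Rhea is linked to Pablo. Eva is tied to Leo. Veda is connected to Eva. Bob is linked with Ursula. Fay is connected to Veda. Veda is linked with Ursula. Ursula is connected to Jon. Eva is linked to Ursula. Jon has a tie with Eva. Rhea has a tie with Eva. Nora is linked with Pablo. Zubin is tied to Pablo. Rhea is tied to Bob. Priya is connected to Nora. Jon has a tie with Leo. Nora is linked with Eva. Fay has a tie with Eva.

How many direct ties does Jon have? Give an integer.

5

Jon is directly tied to Eva, Leo, Pablo, Rhea, and Ursula. That is 5 neighbors, so the degree of Jon is 5.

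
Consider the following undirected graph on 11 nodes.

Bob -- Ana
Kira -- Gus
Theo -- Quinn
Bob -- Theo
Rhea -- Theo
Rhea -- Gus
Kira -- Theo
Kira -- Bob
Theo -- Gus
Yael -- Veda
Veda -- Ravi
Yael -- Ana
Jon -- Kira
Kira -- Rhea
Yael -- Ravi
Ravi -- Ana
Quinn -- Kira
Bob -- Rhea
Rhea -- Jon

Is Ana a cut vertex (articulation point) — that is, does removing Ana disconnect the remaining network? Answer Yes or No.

Yes

Removing Ana leaves {Ravi, Veda, and Yael} with no path to {Bob, Gus, Jon, Kira, Quinn, Rhea, and Theo}, so the network splits into 2 components. Ana is a cut vertex.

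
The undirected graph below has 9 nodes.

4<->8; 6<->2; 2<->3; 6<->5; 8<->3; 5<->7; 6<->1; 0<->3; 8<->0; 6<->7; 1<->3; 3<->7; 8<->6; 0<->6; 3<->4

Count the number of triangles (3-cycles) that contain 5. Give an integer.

5's neighbors: 6 and 7.
Neighbor pairs that are themselves tied: 5–6–7. Each forms one triangle with 5, for 1 in total.

1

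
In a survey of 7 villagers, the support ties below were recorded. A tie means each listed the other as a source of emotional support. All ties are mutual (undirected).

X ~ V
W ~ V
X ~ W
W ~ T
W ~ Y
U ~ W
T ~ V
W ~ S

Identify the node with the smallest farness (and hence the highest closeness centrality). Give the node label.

Farness (sum of distances to all others) for each node — S:11, T:10, U:11, V:9, W:6, X:10, Y:11.
The smallest farness is 6, for W, so W has the highest closeness.

W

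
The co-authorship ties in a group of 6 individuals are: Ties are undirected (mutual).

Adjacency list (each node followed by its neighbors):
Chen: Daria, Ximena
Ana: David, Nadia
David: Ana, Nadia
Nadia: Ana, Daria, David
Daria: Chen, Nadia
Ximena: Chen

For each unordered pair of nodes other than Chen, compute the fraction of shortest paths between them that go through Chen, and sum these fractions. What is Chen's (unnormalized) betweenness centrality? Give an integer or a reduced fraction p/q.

Pairs whose geodesics pass through Chen — Ana–Ximena: 1; Nadia–Ximena: 1; David–Ximena: 1; Daria–Ximena: 1.
All other pairs contribute 0.
Summing the contributions gives betweenness(Chen) = 4.

4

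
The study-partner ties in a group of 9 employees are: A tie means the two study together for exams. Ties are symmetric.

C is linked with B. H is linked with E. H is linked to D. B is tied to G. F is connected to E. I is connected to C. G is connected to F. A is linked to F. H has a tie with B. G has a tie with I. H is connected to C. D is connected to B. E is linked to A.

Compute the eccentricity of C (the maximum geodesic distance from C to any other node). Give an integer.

3

Distances from C: A:3, B:1, D:2, E:2, F:3, G:2, H:1, I:1.
The largest is 3 (to F and A), so the eccentricity of C is 3.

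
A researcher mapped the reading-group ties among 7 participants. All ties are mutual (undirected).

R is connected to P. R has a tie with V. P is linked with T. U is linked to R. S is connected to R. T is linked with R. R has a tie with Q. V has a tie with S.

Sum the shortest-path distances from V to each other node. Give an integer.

10

Distances from V: P:2, Q:2, R:1, S:1, T:2, U:2.
Sum = 2 + 2 + 1 + 1 + 2 + 2 = 10.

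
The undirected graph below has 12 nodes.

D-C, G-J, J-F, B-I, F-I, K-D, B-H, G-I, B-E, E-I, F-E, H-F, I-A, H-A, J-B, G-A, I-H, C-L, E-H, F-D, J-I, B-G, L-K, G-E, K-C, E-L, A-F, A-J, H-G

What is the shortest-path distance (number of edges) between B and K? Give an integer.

One shortest route is B – E – L – K, which uses 3 edges, and at distance 2 from B we only reach {A, F, L}, which does not include K. So d(B,K) = 3.

3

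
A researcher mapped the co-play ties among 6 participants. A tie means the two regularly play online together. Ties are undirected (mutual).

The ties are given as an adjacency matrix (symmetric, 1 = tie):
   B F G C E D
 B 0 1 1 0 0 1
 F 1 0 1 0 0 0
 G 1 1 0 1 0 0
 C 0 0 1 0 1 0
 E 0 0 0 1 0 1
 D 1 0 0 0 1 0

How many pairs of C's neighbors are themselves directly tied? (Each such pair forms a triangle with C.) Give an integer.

C's neighbors are E and G, but none of them are tied to each other, so no triangle contains C.

0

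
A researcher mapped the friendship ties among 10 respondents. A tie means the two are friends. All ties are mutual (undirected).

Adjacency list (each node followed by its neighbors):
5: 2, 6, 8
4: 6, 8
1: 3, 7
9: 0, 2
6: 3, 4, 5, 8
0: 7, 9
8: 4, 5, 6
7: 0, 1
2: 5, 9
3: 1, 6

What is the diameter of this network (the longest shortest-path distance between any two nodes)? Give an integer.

Eccentricity of each node (its greatest distance to any other): 0:5, 1:4, 2:4, 3:4, 4:5, 5:4, 6:4, 7:4, 8:4, 9:4.
The maximum eccentricity is 5, realized for instance by the pair 4–0 via 4 – 8 – 5 – 2 – 9 – 0. So the diameter is 5.

5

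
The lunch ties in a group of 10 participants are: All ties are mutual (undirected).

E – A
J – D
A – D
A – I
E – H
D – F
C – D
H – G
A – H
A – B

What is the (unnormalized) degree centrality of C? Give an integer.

1

C is directly tied to D. That is 1 neighbor, so the degree of C is 1.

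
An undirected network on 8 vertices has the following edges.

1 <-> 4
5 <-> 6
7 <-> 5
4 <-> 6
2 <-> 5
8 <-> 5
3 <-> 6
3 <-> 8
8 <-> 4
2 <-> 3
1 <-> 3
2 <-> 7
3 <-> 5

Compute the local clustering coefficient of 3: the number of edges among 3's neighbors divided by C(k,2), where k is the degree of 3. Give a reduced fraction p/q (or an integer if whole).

3's neighbors: 1, 2, 5, 6, and 8 (k = 5).
Possible neighbor pairs: C(5,2) = 10. Edges among them: 2–5, 5–6, 5–8 → e = 3.
Clustering(3) = 3/10.

3/10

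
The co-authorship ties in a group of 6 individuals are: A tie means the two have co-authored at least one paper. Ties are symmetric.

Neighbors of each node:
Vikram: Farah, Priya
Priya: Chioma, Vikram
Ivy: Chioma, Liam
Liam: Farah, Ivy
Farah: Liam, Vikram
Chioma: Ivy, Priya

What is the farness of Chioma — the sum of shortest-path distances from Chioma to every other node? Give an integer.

Distances from Chioma: Farah:3, Ivy:1, Liam:2, Priya:1, Vikram:2.
Sum = 3 + 1 + 2 + 1 + 2 = 9.

9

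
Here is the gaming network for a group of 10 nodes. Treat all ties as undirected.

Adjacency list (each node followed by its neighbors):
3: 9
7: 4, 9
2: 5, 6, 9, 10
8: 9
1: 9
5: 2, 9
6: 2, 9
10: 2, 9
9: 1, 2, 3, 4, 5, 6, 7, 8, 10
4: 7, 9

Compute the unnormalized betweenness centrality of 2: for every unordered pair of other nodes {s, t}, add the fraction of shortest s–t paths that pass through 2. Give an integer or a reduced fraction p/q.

3/2

Pairs whose geodesics pass through 2 — 10–6: 1/2; 10–5: 1/2; 6–5: 1/2.
All other pairs contribute 0.
Summing the contributions gives betweenness(2) = 3/2.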